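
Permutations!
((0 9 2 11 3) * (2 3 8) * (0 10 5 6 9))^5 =((2 11 8)(3 10 5 6 9))^5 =(2 8 11)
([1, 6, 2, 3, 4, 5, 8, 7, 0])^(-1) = [8, 0, 2, 3, 4, 5, 1, 7, 6]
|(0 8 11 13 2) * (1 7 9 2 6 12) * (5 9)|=|(0 8 11 13 6 12 1 7 5 9 2)|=11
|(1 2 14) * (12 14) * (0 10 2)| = 6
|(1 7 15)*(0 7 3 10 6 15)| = 10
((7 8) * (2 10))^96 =((2 10)(7 8))^96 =(10)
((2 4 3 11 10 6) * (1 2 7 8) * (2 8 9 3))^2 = ((1 8)(2 4)(3 11 10 6 7 9))^2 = (3 10 7)(6 9 11)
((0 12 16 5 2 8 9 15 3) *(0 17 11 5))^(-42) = ((0 12 16)(2 8 9 15 3 17 11 5))^(-42) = (2 11 3 9)(5 17 15 8)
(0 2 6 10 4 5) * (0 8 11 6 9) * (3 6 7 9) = (0 2 3 6 10 4 5 8 11 7 9) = [2, 1, 3, 6, 5, 8, 10, 9, 11, 0, 4, 7]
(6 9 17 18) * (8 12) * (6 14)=(6 9 17 18 14)(8 12)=[0, 1, 2, 3, 4, 5, 9, 7, 12, 17, 10, 11, 8, 13, 6, 15, 16, 18, 14]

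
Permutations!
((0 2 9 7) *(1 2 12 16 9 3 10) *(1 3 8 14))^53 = (0 9 12 7 16)(1 2 8 14)(3 10)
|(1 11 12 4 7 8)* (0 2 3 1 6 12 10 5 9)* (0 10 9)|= 40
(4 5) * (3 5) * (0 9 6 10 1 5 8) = (0 9 6 10 1 5 4 3 8) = [9, 5, 2, 8, 3, 4, 10, 7, 0, 6, 1]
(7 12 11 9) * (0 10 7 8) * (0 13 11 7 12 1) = (0 10 12 7 1)(8 13 11 9) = [10, 0, 2, 3, 4, 5, 6, 1, 13, 8, 12, 9, 7, 11]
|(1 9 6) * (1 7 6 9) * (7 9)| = 3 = |(6 9 7)|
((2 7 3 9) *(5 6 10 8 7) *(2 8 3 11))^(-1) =(2 11 7 8 9 3 10 6 5)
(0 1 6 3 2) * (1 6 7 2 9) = [6, 7, 0, 9, 4, 5, 3, 2, 8, 1] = (0 6 3 9 1 7 2)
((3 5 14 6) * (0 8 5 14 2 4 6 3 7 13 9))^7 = ((0 8 5 2 4 6 7 13 9)(3 14))^7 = (0 13 6 2 8 9 7 4 5)(3 14)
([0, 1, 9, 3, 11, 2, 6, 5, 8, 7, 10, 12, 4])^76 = (4 11 12)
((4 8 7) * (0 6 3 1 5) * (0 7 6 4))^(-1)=((0 4 8 6 3 1 5 7))^(-1)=(0 7 5 1 3 6 8 4)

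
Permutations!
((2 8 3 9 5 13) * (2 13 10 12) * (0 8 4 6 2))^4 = ((13)(0 8 3 9 5 10 12)(2 4 6))^4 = (13)(0 5 8 10 3 12 9)(2 4 6)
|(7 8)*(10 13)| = |(7 8)(10 13)| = 2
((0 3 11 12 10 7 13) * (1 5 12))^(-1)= (0 13 7 10 12 5 1 11 3)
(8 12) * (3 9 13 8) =[0, 1, 2, 9, 4, 5, 6, 7, 12, 13, 10, 11, 3, 8] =(3 9 13 8 12)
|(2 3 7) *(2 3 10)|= 2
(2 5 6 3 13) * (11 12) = (2 5 6 3 13)(11 12) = [0, 1, 5, 13, 4, 6, 3, 7, 8, 9, 10, 12, 11, 2]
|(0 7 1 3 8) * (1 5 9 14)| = |(0 7 5 9 14 1 3 8)| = 8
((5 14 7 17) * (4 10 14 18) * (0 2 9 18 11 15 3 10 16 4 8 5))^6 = ((0 2 9 18 8 5 11 15 3 10 14 7 17)(4 16))^6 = (0 11 17 5 7 8 14 18 10 9 3 2 15)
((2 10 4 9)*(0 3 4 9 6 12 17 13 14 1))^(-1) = ((0 3 4 6 12 17 13 14 1)(2 10 9))^(-1) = (0 1 14 13 17 12 6 4 3)(2 9 10)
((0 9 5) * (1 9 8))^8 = ((0 8 1 9 5))^8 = (0 9 8 5 1)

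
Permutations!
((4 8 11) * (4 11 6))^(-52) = (11)(4 6 8)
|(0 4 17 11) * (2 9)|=|(0 4 17 11)(2 9)|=4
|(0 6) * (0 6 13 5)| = |(0 13 5)| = 3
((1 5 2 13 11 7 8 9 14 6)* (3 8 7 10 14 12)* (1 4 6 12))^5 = ((1 5 2 13 11 10 14 12 3 8 9)(4 6))^5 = (1 10 9 11 8 13 3 2 12 5 14)(4 6)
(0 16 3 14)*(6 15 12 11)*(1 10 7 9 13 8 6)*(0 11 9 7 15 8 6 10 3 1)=[16, 3, 2, 14, 4, 5, 8, 7, 10, 13, 15, 0, 9, 6, 11, 12, 1]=(0 16 1 3 14 11)(6 8 10 15 12 9 13)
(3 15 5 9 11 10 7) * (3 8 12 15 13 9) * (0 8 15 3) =(0 8 12 3 13 9 11 10 7 15 5) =[8, 1, 2, 13, 4, 0, 6, 15, 12, 11, 7, 10, 3, 9, 14, 5]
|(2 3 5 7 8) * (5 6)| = |(2 3 6 5 7 8)| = 6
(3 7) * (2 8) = (2 8)(3 7) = [0, 1, 8, 7, 4, 5, 6, 3, 2]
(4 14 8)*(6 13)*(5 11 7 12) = (4 14 8)(5 11 7 12)(6 13) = [0, 1, 2, 3, 14, 11, 13, 12, 4, 9, 10, 7, 5, 6, 8]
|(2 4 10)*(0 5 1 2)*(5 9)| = 7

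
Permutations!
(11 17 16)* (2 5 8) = (2 5 8)(11 17 16) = [0, 1, 5, 3, 4, 8, 6, 7, 2, 9, 10, 17, 12, 13, 14, 15, 11, 16]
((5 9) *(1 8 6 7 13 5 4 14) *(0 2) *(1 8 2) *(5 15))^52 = (0 1 2)(4 5 13 6 14 9 15 7 8)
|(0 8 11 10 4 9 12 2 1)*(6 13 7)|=|(0 8 11 10 4 9 12 2 1)(6 13 7)|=9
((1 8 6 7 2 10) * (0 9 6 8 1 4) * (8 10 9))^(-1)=(0 4 10 8)(2 7 6 9)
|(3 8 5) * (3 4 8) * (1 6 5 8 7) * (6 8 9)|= |(1 8 9 6 5 4 7)|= 7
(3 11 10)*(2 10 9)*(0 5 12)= (0 5 12)(2 10 3 11 9)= [5, 1, 10, 11, 4, 12, 6, 7, 8, 2, 3, 9, 0]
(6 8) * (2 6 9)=(2 6 8 9)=[0, 1, 6, 3, 4, 5, 8, 7, 9, 2]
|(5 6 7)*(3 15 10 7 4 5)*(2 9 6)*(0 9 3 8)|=|(0 9 6 4 5 2 3 15 10 7 8)|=11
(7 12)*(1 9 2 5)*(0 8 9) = (0 8 9 2 5 1)(7 12) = [8, 0, 5, 3, 4, 1, 6, 12, 9, 2, 10, 11, 7]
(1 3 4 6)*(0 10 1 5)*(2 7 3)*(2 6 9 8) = [10, 6, 7, 4, 9, 0, 5, 3, 2, 8, 1] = (0 10 1 6 5)(2 7 3 4 9 8)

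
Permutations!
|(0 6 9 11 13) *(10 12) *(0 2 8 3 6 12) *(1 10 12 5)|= |(0 5 1 10)(2 8 3 6 9 11 13)|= 28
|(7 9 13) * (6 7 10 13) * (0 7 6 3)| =4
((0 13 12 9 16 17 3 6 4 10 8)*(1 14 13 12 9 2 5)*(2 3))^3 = ((0 12 3 6 4 10 8)(1 14 13 9 16 17 2 5))^3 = (0 6 8 3 10 12 4)(1 9 2 14 16 5 13 17)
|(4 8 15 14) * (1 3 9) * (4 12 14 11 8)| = 6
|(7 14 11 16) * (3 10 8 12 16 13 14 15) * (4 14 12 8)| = 10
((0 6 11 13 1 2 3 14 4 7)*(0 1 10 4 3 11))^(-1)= ((0 6)(1 2 11 13 10 4 7)(3 14))^(-1)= (0 6)(1 7 4 10 13 11 2)(3 14)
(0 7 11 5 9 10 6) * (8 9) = (0 7 11 5 8 9 10 6) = [7, 1, 2, 3, 4, 8, 0, 11, 9, 10, 6, 5]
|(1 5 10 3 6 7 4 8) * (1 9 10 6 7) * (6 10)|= |(1 5 10 3 7 4 8 9 6)|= 9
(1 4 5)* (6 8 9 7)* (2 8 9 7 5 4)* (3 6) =[0, 2, 8, 6, 4, 1, 9, 3, 7, 5] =(1 2 8 7 3 6 9 5)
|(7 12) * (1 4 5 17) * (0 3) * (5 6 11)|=|(0 3)(1 4 6 11 5 17)(7 12)|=6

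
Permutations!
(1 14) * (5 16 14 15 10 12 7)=(1 15 10 12 7 5 16 14)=[0, 15, 2, 3, 4, 16, 6, 5, 8, 9, 12, 11, 7, 13, 1, 10, 14]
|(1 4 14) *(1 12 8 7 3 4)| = 6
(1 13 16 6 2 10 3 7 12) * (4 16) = (1 13 4 16 6 2 10 3 7 12) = [0, 13, 10, 7, 16, 5, 2, 12, 8, 9, 3, 11, 1, 4, 14, 15, 6]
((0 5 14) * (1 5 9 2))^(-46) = (0 2 5)(1 14 9)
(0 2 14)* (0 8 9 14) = (0 2)(8 9 14) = [2, 1, 0, 3, 4, 5, 6, 7, 9, 14, 10, 11, 12, 13, 8]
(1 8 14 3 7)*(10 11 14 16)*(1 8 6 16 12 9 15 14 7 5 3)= (1 6 16 10 11 7 8 12 9 15 14)(3 5)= [0, 6, 2, 5, 4, 3, 16, 8, 12, 15, 11, 7, 9, 13, 1, 14, 10]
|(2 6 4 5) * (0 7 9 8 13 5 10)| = 10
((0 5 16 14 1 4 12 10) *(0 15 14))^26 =((0 5 16)(1 4 12 10 15 14))^26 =(0 16 5)(1 12 15)(4 10 14)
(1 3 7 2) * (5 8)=(1 3 7 2)(5 8)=[0, 3, 1, 7, 4, 8, 6, 2, 5]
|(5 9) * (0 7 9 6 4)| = 6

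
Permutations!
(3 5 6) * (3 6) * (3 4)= [0, 1, 2, 5, 3, 4, 6]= (6)(3 5 4)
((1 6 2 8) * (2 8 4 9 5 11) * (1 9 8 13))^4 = (1 6 13)(2 5 8)(4 11 9)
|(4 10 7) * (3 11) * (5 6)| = |(3 11)(4 10 7)(5 6)| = 6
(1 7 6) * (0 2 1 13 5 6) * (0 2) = (1 7 2)(5 6 13) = [0, 7, 1, 3, 4, 6, 13, 2, 8, 9, 10, 11, 12, 5]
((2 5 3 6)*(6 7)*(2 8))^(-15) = ((2 5 3 7 6 8))^(-15) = (2 7)(3 8)(5 6)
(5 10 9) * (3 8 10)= (3 8 10 9 5)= [0, 1, 2, 8, 4, 3, 6, 7, 10, 5, 9]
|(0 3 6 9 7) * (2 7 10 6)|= |(0 3 2 7)(6 9 10)|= 12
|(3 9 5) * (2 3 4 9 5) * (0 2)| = 6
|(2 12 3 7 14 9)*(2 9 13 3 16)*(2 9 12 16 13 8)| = |(2 16 9 12 13 3 7 14 8)| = 9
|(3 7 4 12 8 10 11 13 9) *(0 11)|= |(0 11 13 9 3 7 4 12 8 10)|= 10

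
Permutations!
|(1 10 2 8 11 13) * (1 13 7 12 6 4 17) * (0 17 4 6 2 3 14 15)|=|(0 17 1 10 3 14 15)(2 8 11 7 12)|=35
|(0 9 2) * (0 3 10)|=5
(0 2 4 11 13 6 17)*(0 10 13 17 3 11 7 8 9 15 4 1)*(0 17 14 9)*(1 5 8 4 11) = (0 2 5 8)(1 17 10 13 6 3)(4 7)(9 15 11 14) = [2, 17, 5, 1, 7, 8, 3, 4, 0, 15, 13, 14, 12, 6, 9, 11, 16, 10]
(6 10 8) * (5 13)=(5 13)(6 10 8)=[0, 1, 2, 3, 4, 13, 10, 7, 6, 9, 8, 11, 12, 5]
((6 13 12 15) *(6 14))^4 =(6 14 15 12 13)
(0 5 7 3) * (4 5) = (0 4 5 7 3) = [4, 1, 2, 0, 5, 7, 6, 3]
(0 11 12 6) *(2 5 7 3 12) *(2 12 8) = [11, 1, 5, 8, 4, 7, 0, 3, 2, 9, 10, 12, 6] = (0 11 12 6)(2 5 7 3 8)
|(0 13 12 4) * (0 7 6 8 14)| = |(0 13 12 4 7 6 8 14)| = 8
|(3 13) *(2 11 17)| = 6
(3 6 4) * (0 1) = [1, 0, 2, 6, 3, 5, 4] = (0 1)(3 6 4)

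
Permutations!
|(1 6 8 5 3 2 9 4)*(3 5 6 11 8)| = 8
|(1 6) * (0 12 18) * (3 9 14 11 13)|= 30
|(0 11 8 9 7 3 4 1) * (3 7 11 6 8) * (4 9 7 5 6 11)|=|(0 11 3 9 4 1)(5 6 8 7)|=12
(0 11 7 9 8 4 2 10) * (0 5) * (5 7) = (0 11 5)(2 10 7 9 8 4) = [11, 1, 10, 3, 2, 0, 6, 9, 4, 8, 7, 5]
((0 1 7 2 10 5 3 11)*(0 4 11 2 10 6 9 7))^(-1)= (0 1)(2 3 5 10 7 9 6)(4 11)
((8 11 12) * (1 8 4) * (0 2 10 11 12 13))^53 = (0 11 2 13 10)(1 8 12 4)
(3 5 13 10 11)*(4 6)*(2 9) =(2 9)(3 5 13 10 11)(4 6) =[0, 1, 9, 5, 6, 13, 4, 7, 8, 2, 11, 3, 12, 10]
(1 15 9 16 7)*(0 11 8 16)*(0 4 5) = [11, 15, 2, 3, 5, 0, 6, 1, 16, 4, 10, 8, 12, 13, 14, 9, 7] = (0 11 8 16 7 1 15 9 4 5)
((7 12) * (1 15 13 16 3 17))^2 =((1 15 13 16 3 17)(7 12))^2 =(1 13 3)(15 16 17)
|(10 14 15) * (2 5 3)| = 3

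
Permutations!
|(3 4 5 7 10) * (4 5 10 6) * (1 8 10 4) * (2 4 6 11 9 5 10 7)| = 18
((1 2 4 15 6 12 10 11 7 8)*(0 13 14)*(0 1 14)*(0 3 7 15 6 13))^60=(1 13 6 8 11 2 3 12 14 15 4 7 10)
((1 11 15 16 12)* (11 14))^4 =((1 14 11 15 16 12))^4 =(1 16 11)(12 15 14)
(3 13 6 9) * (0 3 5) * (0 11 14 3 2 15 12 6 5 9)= (0 2 15 12 6)(3 13 5 11 14)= [2, 1, 15, 13, 4, 11, 0, 7, 8, 9, 10, 14, 6, 5, 3, 12]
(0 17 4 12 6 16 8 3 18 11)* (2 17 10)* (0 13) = (0 10 2 17 4 12 6 16 8 3 18 11 13) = [10, 1, 17, 18, 12, 5, 16, 7, 3, 9, 2, 13, 6, 0, 14, 15, 8, 4, 11]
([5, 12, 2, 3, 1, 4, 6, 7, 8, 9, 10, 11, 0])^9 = (0 12 1 4 5)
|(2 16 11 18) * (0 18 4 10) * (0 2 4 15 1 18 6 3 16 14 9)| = |(0 6 3 16 11 15 1 18 4 10 2 14 9)| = 13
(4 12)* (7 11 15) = [0, 1, 2, 3, 12, 5, 6, 11, 8, 9, 10, 15, 4, 13, 14, 7] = (4 12)(7 11 15)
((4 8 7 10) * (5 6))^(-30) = (4 7)(8 10)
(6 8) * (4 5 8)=[0, 1, 2, 3, 5, 8, 4, 7, 6]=(4 5 8 6)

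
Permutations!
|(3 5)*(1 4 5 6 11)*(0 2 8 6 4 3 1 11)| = |(11)(0 2 8 6)(1 3 4 5)| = 4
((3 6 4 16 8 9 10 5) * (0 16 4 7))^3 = ((0 16 8 9 10 5 3 6 7))^3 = (0 9 3)(5 7 8)(6 16 10)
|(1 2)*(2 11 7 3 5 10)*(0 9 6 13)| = 28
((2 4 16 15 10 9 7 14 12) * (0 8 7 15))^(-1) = ((0 8 7 14 12 2 4 16)(9 15 10))^(-1) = (0 16 4 2 12 14 7 8)(9 10 15)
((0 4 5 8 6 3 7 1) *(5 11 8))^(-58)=((0 4 11 8 6 3 7 1))^(-58)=(0 7 6 11)(1 3 8 4)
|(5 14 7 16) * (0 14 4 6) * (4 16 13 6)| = 10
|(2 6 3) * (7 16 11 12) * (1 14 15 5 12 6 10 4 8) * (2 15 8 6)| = |(1 14 8)(2 10 4 6 3 15 5 12 7 16 11)| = 33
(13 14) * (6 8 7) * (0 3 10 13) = (0 3 10 13 14)(6 8 7) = [3, 1, 2, 10, 4, 5, 8, 6, 7, 9, 13, 11, 12, 14, 0]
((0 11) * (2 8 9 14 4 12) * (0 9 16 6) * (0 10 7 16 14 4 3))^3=((0 11 9 4 12 2 8 14 3)(6 10 7 16))^3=(0 4 8)(2 3 9)(6 16 7 10)(11 12 14)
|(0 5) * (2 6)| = 2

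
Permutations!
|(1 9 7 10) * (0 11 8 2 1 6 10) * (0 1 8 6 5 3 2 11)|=|(1 9 7)(2 8 11 6 10 5 3)|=21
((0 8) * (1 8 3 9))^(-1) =(0 8 1 9 3)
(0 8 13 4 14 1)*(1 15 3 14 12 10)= [8, 0, 2, 14, 12, 5, 6, 7, 13, 9, 1, 11, 10, 4, 15, 3]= (0 8 13 4 12 10 1)(3 14 15)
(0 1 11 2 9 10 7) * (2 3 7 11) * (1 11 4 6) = [11, 2, 9, 7, 6, 5, 1, 0, 8, 10, 4, 3] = (0 11 3 7)(1 2 9 10 4 6)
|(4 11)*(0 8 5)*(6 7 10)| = |(0 8 5)(4 11)(6 7 10)| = 6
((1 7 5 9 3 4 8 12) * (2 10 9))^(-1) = (1 12 8 4 3 9 10 2 5 7)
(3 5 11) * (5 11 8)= [0, 1, 2, 11, 4, 8, 6, 7, 5, 9, 10, 3]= (3 11)(5 8)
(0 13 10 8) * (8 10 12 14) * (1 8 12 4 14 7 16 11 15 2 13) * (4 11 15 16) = (0 1 8)(2 13 11 16 15)(4 14 12 7) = [1, 8, 13, 3, 14, 5, 6, 4, 0, 9, 10, 16, 7, 11, 12, 2, 15]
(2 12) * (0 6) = (0 6)(2 12) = [6, 1, 12, 3, 4, 5, 0, 7, 8, 9, 10, 11, 2]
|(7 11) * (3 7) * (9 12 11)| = 5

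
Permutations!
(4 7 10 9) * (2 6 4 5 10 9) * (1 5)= (1 5 10 2 6 4 7 9)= [0, 5, 6, 3, 7, 10, 4, 9, 8, 1, 2]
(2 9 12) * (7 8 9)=[0, 1, 7, 3, 4, 5, 6, 8, 9, 12, 10, 11, 2]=(2 7 8 9 12)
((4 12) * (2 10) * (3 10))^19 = (2 3 10)(4 12)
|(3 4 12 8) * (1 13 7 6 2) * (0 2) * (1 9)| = 28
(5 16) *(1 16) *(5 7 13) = (1 16 7 13 5) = [0, 16, 2, 3, 4, 1, 6, 13, 8, 9, 10, 11, 12, 5, 14, 15, 7]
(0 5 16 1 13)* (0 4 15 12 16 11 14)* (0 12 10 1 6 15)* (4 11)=(0 5 4)(1 13 11 14 12 16 6 15 10)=[5, 13, 2, 3, 0, 4, 15, 7, 8, 9, 1, 14, 16, 11, 12, 10, 6]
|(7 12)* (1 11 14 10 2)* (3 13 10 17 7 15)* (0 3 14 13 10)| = 35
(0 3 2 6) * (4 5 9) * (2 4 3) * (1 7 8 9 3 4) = (0 2 6)(1 7 8 9 4 5 3) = [2, 7, 6, 1, 5, 3, 0, 8, 9, 4]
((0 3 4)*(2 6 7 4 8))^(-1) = (0 4 7 6 2 8 3)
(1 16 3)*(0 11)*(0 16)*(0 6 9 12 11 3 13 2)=(0 3 1 6 9 12 11 16 13 2)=[3, 6, 0, 1, 4, 5, 9, 7, 8, 12, 10, 16, 11, 2, 14, 15, 13]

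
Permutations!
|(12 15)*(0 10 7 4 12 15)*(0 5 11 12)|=|(15)(0 10 7 4)(5 11 12)|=12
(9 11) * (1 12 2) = (1 12 2)(9 11) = [0, 12, 1, 3, 4, 5, 6, 7, 8, 11, 10, 9, 2]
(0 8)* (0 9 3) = (0 8 9 3) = [8, 1, 2, 0, 4, 5, 6, 7, 9, 3]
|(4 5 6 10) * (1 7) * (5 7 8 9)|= |(1 8 9 5 6 10 4 7)|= 8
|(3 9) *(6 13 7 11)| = 4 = |(3 9)(6 13 7 11)|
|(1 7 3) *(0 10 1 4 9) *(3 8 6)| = |(0 10 1 7 8 6 3 4 9)| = 9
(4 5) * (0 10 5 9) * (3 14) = (0 10 5 4 9)(3 14) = [10, 1, 2, 14, 9, 4, 6, 7, 8, 0, 5, 11, 12, 13, 3]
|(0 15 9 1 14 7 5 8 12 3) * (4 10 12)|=|(0 15 9 1 14 7 5 8 4 10 12 3)|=12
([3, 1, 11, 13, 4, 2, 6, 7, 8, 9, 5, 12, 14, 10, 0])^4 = [5, 1, 0, 2, 4, 14, 6, 7, 8, 9, 12, 3, 13, 11, 10]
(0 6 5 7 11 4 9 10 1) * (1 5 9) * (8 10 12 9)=(0 6 8 10 5 7 11 4 1)(9 12)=[6, 0, 2, 3, 1, 7, 8, 11, 10, 12, 5, 4, 9]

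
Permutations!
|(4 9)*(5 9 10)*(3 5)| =5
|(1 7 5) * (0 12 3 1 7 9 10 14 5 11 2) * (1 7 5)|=12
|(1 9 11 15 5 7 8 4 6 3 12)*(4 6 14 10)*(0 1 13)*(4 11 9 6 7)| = 6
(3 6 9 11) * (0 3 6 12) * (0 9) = (0 3 12 9 11 6) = [3, 1, 2, 12, 4, 5, 0, 7, 8, 11, 10, 6, 9]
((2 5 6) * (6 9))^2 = (2 9)(5 6)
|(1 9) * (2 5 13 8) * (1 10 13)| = 7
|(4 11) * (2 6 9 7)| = 4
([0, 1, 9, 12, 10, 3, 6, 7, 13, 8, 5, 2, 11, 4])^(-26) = (2 4 12 8 5)(3 9 10 11 13)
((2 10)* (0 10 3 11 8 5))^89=(0 8 3 10 5 11 2)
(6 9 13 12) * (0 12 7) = [12, 1, 2, 3, 4, 5, 9, 0, 8, 13, 10, 11, 6, 7] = (0 12 6 9 13 7)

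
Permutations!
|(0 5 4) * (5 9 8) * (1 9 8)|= 4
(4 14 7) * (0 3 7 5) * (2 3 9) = (0 9 2 3 7 4 14 5) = [9, 1, 3, 7, 14, 0, 6, 4, 8, 2, 10, 11, 12, 13, 5]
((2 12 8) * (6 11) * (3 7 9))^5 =((2 12 8)(3 7 9)(6 11))^5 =(2 8 12)(3 9 7)(6 11)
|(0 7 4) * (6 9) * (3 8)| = 6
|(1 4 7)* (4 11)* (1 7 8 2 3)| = |(1 11 4 8 2 3)| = 6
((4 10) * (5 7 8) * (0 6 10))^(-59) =(0 6 10 4)(5 7 8)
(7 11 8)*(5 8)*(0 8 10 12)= (0 8 7 11 5 10 12)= [8, 1, 2, 3, 4, 10, 6, 11, 7, 9, 12, 5, 0]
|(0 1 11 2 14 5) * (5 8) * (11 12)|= 8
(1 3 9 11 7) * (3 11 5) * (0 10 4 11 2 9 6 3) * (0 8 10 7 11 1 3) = (11)(0 7 3 6)(1 2 9 5 8 10 4) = [7, 2, 9, 6, 1, 8, 0, 3, 10, 5, 4, 11]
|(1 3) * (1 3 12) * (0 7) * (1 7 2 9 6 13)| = |(0 2 9 6 13 1 12 7)| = 8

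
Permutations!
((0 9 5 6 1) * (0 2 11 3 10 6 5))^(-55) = ((0 9)(1 2 11 3 10 6))^(-55) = (0 9)(1 6 10 3 11 2)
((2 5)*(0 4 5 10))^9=((0 4 5 2 10))^9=(0 10 2 5 4)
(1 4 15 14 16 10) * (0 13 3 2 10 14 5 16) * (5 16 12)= [13, 4, 10, 2, 15, 12, 6, 7, 8, 9, 1, 11, 5, 3, 0, 16, 14]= (0 13 3 2 10 1 4 15 16 14)(5 12)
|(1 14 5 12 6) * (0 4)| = |(0 4)(1 14 5 12 6)| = 10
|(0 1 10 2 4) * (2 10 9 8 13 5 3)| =9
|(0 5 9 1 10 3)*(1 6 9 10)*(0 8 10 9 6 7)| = |(0 5 9 7)(3 8 10)| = 12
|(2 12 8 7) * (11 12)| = 5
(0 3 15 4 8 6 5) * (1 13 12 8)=(0 3 15 4 1 13 12 8 6 5)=[3, 13, 2, 15, 1, 0, 5, 7, 6, 9, 10, 11, 8, 12, 14, 4]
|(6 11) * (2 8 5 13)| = 4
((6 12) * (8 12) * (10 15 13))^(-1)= ((6 8 12)(10 15 13))^(-1)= (6 12 8)(10 13 15)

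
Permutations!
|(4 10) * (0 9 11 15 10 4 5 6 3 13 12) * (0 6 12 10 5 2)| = 11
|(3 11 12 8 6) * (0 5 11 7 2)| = 9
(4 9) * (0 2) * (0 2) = (4 9) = [0, 1, 2, 3, 9, 5, 6, 7, 8, 4]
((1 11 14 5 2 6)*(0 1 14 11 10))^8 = (14)(0 10 1)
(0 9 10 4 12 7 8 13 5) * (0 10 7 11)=[9, 1, 2, 3, 12, 10, 6, 8, 13, 7, 4, 0, 11, 5]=(0 9 7 8 13 5 10 4 12 11)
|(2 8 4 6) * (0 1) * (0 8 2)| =|(0 1 8 4 6)| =5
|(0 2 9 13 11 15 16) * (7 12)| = 14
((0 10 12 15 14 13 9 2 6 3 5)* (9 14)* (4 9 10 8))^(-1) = ((0 8 4 9 2 6 3 5)(10 12 15)(13 14))^(-1) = (0 5 3 6 2 9 4 8)(10 15 12)(13 14)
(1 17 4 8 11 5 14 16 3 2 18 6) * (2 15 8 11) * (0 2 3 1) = (0 2 18 6)(1 17 4 11 5 14 16)(3 15 8) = [2, 17, 18, 15, 11, 14, 0, 7, 3, 9, 10, 5, 12, 13, 16, 8, 1, 4, 6]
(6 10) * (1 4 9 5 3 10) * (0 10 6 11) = (0 10 11)(1 4 9 5 3 6) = [10, 4, 2, 6, 9, 3, 1, 7, 8, 5, 11, 0]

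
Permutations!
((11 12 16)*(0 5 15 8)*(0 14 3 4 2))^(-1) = ((0 5 15 8 14 3 4 2)(11 12 16))^(-1) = (0 2 4 3 14 8 15 5)(11 16 12)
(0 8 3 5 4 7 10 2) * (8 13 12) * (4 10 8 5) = (0 13 12 5 10 2)(3 4 7 8) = [13, 1, 0, 4, 7, 10, 6, 8, 3, 9, 2, 11, 5, 12]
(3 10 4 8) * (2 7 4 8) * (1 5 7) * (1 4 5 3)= (1 3 10 8)(2 4)(5 7)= [0, 3, 4, 10, 2, 7, 6, 5, 1, 9, 8]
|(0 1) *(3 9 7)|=|(0 1)(3 9 7)|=6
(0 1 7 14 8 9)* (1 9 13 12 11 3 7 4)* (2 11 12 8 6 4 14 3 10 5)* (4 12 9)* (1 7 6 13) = (0 4 7 3 6 12 9)(1 14 13 8)(2 11 10 5) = [4, 14, 11, 6, 7, 2, 12, 3, 1, 0, 5, 10, 9, 8, 13]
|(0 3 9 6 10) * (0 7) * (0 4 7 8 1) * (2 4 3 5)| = |(0 5 2 4 7 3 9 6 10 8 1)| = 11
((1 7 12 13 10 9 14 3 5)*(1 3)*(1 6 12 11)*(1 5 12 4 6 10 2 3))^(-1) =((1 7 11 5)(2 3 12 13)(4 6)(9 14 10))^(-1) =(1 5 11 7)(2 13 12 3)(4 6)(9 10 14)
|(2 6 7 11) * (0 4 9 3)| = |(0 4 9 3)(2 6 7 11)| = 4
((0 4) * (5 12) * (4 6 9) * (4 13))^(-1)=(0 4 13 9 6)(5 12)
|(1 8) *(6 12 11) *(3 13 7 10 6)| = 14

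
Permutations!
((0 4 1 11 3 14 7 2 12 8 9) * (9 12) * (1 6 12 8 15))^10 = (0 2 14 11 15 6)(1 12 4 9 7 3)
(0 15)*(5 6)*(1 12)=(0 15)(1 12)(5 6)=[15, 12, 2, 3, 4, 6, 5, 7, 8, 9, 10, 11, 1, 13, 14, 0]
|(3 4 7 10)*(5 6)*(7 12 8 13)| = 14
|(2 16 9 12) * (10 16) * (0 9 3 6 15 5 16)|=5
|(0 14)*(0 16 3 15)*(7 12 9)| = |(0 14 16 3 15)(7 12 9)| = 15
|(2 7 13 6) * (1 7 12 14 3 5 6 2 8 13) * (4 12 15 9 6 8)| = 22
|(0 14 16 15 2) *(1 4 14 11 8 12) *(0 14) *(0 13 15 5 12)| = |(0 11 8)(1 4 13 15 2 14 16 5 12)| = 9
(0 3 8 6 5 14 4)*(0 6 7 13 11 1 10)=[3, 10, 2, 8, 6, 14, 5, 13, 7, 9, 0, 1, 12, 11, 4]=(0 3 8 7 13 11 1 10)(4 6 5 14)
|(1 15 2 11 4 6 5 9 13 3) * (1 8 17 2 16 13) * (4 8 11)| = |(1 15 16 13 3 11 8 17 2 4 6 5 9)| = 13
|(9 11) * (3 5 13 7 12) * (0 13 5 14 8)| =|(0 13 7 12 3 14 8)(9 11)| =14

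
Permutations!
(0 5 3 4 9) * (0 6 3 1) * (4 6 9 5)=(9)(0 4 5 1)(3 6)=[4, 0, 2, 6, 5, 1, 3, 7, 8, 9]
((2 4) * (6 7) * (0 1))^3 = ((0 1)(2 4)(6 7))^3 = (0 1)(2 4)(6 7)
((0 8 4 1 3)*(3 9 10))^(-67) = (0 1 3 4 10 8 9)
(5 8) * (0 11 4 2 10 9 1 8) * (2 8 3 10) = (0 11 4 8 5)(1 3 10 9) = [11, 3, 2, 10, 8, 0, 6, 7, 5, 1, 9, 4]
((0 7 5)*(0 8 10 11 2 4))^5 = ((0 7 5 8 10 11 2 4))^5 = (0 11 5 4 10 7 2 8)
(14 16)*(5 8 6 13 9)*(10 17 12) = (5 8 6 13 9)(10 17 12)(14 16) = [0, 1, 2, 3, 4, 8, 13, 7, 6, 5, 17, 11, 10, 9, 16, 15, 14, 12]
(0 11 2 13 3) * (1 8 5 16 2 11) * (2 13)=(0 1 8 5 16 13 3)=[1, 8, 2, 0, 4, 16, 6, 7, 5, 9, 10, 11, 12, 3, 14, 15, 13]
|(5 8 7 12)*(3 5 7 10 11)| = |(3 5 8 10 11)(7 12)| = 10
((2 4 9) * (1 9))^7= ((1 9 2 4))^7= (1 4 2 9)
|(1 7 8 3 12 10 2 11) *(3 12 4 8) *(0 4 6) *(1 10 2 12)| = |(0 4 8 1 7 3 6)(2 11 10 12)| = 28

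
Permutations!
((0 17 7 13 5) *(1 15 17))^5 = (0 13 17 1 5 7 15)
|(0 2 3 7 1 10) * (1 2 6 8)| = |(0 6 8 1 10)(2 3 7)| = 15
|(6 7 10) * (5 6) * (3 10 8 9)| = |(3 10 5 6 7 8 9)| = 7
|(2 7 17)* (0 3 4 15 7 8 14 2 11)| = 21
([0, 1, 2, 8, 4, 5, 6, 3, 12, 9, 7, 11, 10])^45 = [0, 1, 2, 3, 4, 5, 6, 7, 8, 9, 10, 11, 12]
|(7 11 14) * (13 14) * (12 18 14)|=6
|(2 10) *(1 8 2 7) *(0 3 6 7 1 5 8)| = |(0 3 6 7 5 8 2 10 1)| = 9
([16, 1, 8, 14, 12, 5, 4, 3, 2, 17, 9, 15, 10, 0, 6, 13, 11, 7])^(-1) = (0 13 15 11 16)(2 8)(3 7 17 9 10 12 4 6 14)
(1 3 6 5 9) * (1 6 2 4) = (1 3 2 4)(5 9 6) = [0, 3, 4, 2, 1, 9, 5, 7, 8, 6]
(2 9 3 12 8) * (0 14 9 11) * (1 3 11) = (0 14 9 11)(1 3 12 8 2) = [14, 3, 1, 12, 4, 5, 6, 7, 2, 11, 10, 0, 8, 13, 9]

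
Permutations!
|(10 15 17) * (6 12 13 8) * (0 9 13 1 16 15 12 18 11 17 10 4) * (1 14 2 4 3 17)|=|(0 9 13 8 6 18 11 1 16 15 10 12 14 2 4)(3 17)|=30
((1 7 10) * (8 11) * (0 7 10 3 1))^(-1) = ((0 7 3 1 10)(8 11))^(-1) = (0 10 1 3 7)(8 11)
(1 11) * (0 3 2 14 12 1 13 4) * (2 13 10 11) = (0 3 13 4)(1 2 14 12)(10 11) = [3, 2, 14, 13, 0, 5, 6, 7, 8, 9, 11, 10, 1, 4, 12]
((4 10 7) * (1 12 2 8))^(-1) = ((1 12 2 8)(4 10 7))^(-1) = (1 8 2 12)(4 7 10)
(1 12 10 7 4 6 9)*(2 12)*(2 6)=[0, 6, 12, 3, 2, 5, 9, 4, 8, 1, 7, 11, 10]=(1 6 9)(2 12 10 7 4)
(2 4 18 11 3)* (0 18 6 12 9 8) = (0 18 11 3 2 4 6 12 9 8) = [18, 1, 4, 2, 6, 5, 12, 7, 0, 8, 10, 3, 9, 13, 14, 15, 16, 17, 11]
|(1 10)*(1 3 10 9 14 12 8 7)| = |(1 9 14 12 8 7)(3 10)| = 6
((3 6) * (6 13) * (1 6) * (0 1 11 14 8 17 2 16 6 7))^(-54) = (17)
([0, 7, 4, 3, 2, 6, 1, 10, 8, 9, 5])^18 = [0, 5, 2, 3, 4, 7, 10, 6, 8, 9, 1]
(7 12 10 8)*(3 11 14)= (3 11 14)(7 12 10 8)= [0, 1, 2, 11, 4, 5, 6, 12, 7, 9, 8, 14, 10, 13, 3]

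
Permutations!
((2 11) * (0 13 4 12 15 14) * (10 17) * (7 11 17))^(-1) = (0 14 15 12 4 13)(2 11 7 10 17)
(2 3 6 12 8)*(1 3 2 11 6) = (1 3)(6 12 8 11) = [0, 3, 2, 1, 4, 5, 12, 7, 11, 9, 10, 6, 8]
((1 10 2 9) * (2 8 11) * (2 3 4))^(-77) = (1 11 2 10 3 9 8 4)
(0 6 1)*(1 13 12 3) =(0 6 13 12 3 1) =[6, 0, 2, 1, 4, 5, 13, 7, 8, 9, 10, 11, 3, 12]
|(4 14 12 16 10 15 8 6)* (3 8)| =9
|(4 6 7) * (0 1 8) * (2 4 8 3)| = 8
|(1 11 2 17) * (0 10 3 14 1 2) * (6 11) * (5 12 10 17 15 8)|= 13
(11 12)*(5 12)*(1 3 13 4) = (1 3 13 4)(5 12 11) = [0, 3, 2, 13, 1, 12, 6, 7, 8, 9, 10, 5, 11, 4]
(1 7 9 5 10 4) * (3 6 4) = (1 7 9 5 10 3 6 4) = [0, 7, 2, 6, 1, 10, 4, 9, 8, 5, 3]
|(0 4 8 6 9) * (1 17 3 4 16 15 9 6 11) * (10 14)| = 12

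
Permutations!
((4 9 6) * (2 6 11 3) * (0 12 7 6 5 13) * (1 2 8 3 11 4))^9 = ((0 12 7 6 1 2 5 13)(3 8)(4 9))^9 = (0 12 7 6 1 2 5 13)(3 8)(4 9)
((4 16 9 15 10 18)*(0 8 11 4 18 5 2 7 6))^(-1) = (18)(0 6 7 2 5 10 15 9 16 4 11 8)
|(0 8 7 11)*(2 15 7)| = 6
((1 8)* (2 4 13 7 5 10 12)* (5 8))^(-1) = ((1 5 10 12 2 4 13 7 8))^(-1) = (1 8 7 13 4 2 12 10 5)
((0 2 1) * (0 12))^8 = ((0 2 1 12))^8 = (12)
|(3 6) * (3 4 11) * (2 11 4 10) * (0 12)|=|(0 12)(2 11 3 6 10)|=10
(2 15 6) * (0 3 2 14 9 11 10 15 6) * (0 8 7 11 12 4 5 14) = (0 3 2 6)(4 5 14 9 12)(7 11 10 15 8) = [3, 1, 6, 2, 5, 14, 0, 11, 7, 12, 15, 10, 4, 13, 9, 8]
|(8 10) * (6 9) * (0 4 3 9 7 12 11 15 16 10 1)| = 13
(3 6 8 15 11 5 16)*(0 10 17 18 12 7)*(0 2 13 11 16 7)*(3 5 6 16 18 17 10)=(0 3 16 5 7 2 13 11 6 8 15 18 12)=[3, 1, 13, 16, 4, 7, 8, 2, 15, 9, 10, 6, 0, 11, 14, 18, 5, 17, 12]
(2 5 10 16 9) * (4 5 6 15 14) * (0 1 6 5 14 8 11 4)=(0 1 6 15 8 11 4 14)(2 5 10 16 9)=[1, 6, 5, 3, 14, 10, 15, 7, 11, 2, 16, 4, 12, 13, 0, 8, 9]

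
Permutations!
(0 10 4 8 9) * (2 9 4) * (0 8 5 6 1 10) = (1 10 2 9 8 4 5 6) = [0, 10, 9, 3, 5, 6, 1, 7, 4, 8, 2]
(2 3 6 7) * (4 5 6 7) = (2 3 7)(4 5 6) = [0, 1, 3, 7, 5, 6, 4, 2]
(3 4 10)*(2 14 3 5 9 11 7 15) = (2 14 3 4 10 5 9 11 7 15) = [0, 1, 14, 4, 10, 9, 6, 15, 8, 11, 5, 7, 12, 13, 3, 2]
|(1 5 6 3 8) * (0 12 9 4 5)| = 9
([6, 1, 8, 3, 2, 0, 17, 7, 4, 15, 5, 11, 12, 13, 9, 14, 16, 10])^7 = [17, 1, 8, 3, 2, 6, 10, 7, 4, 15, 0, 11, 12, 13, 9, 14, 16, 5]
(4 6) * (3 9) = (3 9)(4 6) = [0, 1, 2, 9, 6, 5, 4, 7, 8, 3]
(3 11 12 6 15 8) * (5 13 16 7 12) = (3 11 5 13 16 7 12 6 15 8) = [0, 1, 2, 11, 4, 13, 15, 12, 3, 9, 10, 5, 6, 16, 14, 8, 7]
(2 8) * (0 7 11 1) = [7, 0, 8, 3, 4, 5, 6, 11, 2, 9, 10, 1] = (0 7 11 1)(2 8)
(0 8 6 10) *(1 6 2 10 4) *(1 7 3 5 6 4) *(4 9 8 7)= (0 7 3 5 6 1 9 8 2 10)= [7, 9, 10, 5, 4, 6, 1, 3, 2, 8, 0]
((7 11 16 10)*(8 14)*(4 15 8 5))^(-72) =(16)(4 14 15 5 8)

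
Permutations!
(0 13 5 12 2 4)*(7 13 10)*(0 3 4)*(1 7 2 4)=(0 10 2)(1 7 13 5 12 4 3)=[10, 7, 0, 1, 3, 12, 6, 13, 8, 9, 2, 11, 4, 5]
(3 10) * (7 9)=(3 10)(7 9)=[0, 1, 2, 10, 4, 5, 6, 9, 8, 7, 3]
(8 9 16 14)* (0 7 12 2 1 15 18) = [7, 15, 1, 3, 4, 5, 6, 12, 9, 16, 10, 11, 2, 13, 8, 18, 14, 17, 0] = (0 7 12 2 1 15 18)(8 9 16 14)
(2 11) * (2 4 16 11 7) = [0, 1, 7, 3, 16, 5, 6, 2, 8, 9, 10, 4, 12, 13, 14, 15, 11] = (2 7)(4 16 11)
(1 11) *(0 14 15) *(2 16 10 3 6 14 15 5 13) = [15, 11, 16, 6, 4, 13, 14, 7, 8, 9, 3, 1, 12, 2, 5, 0, 10] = (0 15)(1 11)(2 16 10 3 6 14 5 13)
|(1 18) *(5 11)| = |(1 18)(5 11)| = 2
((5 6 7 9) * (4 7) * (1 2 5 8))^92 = ((1 2 5 6 4 7 9 8))^92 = (1 4)(2 7)(5 9)(6 8)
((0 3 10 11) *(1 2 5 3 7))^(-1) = ((0 7 1 2 5 3 10 11))^(-1) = (0 11 10 3 5 2 1 7)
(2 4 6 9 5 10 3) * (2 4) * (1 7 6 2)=(1 7 6 9 5 10 3 4 2)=[0, 7, 1, 4, 2, 10, 9, 6, 8, 5, 3]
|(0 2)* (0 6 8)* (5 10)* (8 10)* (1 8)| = |(0 2 6 10 5 1 8)| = 7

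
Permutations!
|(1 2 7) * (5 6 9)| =|(1 2 7)(5 6 9)| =3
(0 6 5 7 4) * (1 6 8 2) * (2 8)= (8)(0 2 1 6 5 7 4)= [2, 6, 1, 3, 0, 7, 5, 4, 8]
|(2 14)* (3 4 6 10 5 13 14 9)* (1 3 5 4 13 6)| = 10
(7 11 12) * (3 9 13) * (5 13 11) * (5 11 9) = (3 5 13)(7 11 12) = [0, 1, 2, 5, 4, 13, 6, 11, 8, 9, 10, 12, 7, 3]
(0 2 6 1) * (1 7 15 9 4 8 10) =[2, 0, 6, 3, 8, 5, 7, 15, 10, 4, 1, 11, 12, 13, 14, 9] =(0 2 6 7 15 9 4 8 10 1)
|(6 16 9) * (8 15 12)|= |(6 16 9)(8 15 12)|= 3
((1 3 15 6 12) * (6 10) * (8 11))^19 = (1 3 15 10 6 12)(8 11)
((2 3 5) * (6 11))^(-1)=(2 5 3)(6 11)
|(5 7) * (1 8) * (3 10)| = 2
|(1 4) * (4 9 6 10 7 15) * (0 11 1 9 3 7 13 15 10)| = 11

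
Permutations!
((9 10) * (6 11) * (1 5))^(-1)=((1 5)(6 11)(9 10))^(-1)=(1 5)(6 11)(9 10)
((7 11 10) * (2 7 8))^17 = ((2 7 11 10 8))^17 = (2 11 8 7 10)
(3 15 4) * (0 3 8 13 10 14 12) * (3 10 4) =[10, 1, 2, 15, 8, 5, 6, 7, 13, 9, 14, 11, 0, 4, 12, 3] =(0 10 14 12)(3 15)(4 8 13)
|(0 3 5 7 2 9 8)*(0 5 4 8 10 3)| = |(2 9 10 3 4 8 5 7)| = 8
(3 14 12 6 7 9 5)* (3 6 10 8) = (3 14 12 10 8)(5 6 7 9) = [0, 1, 2, 14, 4, 6, 7, 9, 3, 5, 8, 11, 10, 13, 12]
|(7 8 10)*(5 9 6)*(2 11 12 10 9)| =9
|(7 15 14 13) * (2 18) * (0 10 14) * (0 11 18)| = |(0 10 14 13 7 15 11 18 2)| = 9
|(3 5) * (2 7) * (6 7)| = 6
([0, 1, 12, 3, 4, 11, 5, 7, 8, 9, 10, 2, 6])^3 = [0, 1, 5, 3, 4, 12, 2, 7, 8, 9, 10, 6, 11]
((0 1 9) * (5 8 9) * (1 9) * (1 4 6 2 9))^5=((0 1 5 8 4 6 2 9))^5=(0 6 5 9 4 1 2 8)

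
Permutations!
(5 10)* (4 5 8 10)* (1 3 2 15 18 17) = (1 3 2 15 18 17)(4 5)(8 10) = [0, 3, 15, 2, 5, 4, 6, 7, 10, 9, 8, 11, 12, 13, 14, 18, 16, 1, 17]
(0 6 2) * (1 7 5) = (0 6 2)(1 7 5) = [6, 7, 0, 3, 4, 1, 2, 5]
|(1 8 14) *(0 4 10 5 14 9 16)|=9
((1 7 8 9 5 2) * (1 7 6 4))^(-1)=(1 4 6)(2 5 9 8 7)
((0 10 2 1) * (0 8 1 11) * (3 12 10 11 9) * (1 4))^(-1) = (0 11)(1 4 8)(2 10 12 3 9)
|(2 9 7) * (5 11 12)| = |(2 9 7)(5 11 12)| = 3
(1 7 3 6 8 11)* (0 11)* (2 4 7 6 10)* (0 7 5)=(0 11 1 6 8 7 3 10 2 4 5)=[11, 6, 4, 10, 5, 0, 8, 3, 7, 9, 2, 1]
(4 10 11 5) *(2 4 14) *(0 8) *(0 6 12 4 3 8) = (2 3 8 6 12 4 10 11 5 14) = [0, 1, 3, 8, 10, 14, 12, 7, 6, 9, 11, 5, 4, 13, 2]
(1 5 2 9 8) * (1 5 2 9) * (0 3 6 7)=(0 3 6 7)(1 2)(5 9 8)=[3, 2, 1, 6, 4, 9, 7, 0, 5, 8]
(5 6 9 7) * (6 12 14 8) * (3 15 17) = (3 15 17)(5 12 14 8 6 9 7) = [0, 1, 2, 15, 4, 12, 9, 5, 6, 7, 10, 11, 14, 13, 8, 17, 16, 3]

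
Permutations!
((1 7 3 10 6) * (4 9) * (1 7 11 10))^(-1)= ((1 11 10 6 7 3)(4 9))^(-1)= (1 3 7 6 10 11)(4 9)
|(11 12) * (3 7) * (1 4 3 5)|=|(1 4 3 7 5)(11 12)|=10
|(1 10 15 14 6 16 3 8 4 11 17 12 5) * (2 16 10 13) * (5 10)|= |(1 13 2 16 3 8 4 11 17 12 10 15 14 6 5)|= 15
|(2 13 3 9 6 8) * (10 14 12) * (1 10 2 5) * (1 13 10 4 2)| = |(1 4 2 10 14 12)(3 9 6 8 5 13)| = 6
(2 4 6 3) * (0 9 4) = (0 9 4 6 3 2) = [9, 1, 0, 2, 6, 5, 3, 7, 8, 4]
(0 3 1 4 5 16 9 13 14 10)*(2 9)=[3, 4, 9, 1, 5, 16, 6, 7, 8, 13, 0, 11, 12, 14, 10, 15, 2]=(0 3 1 4 5 16 2 9 13 14 10)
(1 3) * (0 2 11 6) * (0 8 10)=[2, 3, 11, 1, 4, 5, 8, 7, 10, 9, 0, 6]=(0 2 11 6 8 10)(1 3)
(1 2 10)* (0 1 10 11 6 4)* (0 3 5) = (0 1 2 11 6 4 3 5) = [1, 2, 11, 5, 3, 0, 4, 7, 8, 9, 10, 6]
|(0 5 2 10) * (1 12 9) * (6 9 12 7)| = 4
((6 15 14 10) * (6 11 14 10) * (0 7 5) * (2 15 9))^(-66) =((0 7 5)(2 15 10 11 14 6 9))^(-66) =(2 14 15 6 10 9 11)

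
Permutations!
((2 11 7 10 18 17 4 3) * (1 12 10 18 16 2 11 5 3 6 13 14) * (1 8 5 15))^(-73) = ((1 12 10 16 2 15)(3 11 7 18 17 4 6 13 14 8 5))^(-73) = (1 15 2 16 10 12)(3 17 14 11 4 8 7 6 5 18 13)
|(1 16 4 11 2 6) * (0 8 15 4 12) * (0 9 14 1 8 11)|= |(0 11 2 6 8 15 4)(1 16 12 9 14)|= 35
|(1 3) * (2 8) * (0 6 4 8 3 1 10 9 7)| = 9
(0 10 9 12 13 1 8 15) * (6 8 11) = (0 10 9 12 13 1 11 6 8 15) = [10, 11, 2, 3, 4, 5, 8, 7, 15, 12, 9, 6, 13, 1, 14, 0]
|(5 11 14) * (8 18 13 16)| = |(5 11 14)(8 18 13 16)| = 12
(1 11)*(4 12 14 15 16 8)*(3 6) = [0, 11, 2, 6, 12, 5, 3, 7, 4, 9, 10, 1, 14, 13, 15, 16, 8] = (1 11)(3 6)(4 12 14 15 16 8)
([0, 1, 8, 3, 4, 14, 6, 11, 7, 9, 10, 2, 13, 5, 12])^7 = [0, 1, 11, 3, 4, 13, 6, 8, 2, 9, 10, 7, 14, 12, 5]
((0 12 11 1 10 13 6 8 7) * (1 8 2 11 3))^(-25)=(0 11 13 3 7 2 10 12 8 6 1)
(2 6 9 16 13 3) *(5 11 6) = (2 5 11 6 9 16 13 3) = [0, 1, 5, 2, 4, 11, 9, 7, 8, 16, 10, 6, 12, 3, 14, 15, 13]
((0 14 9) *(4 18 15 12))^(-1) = ((0 14 9)(4 18 15 12))^(-1) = (0 9 14)(4 12 15 18)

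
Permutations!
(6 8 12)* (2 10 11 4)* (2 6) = (2 10 11 4 6 8 12) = [0, 1, 10, 3, 6, 5, 8, 7, 12, 9, 11, 4, 2]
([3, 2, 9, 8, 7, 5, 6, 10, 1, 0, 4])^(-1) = [9, 8, 1, 0, 10, 5, 6, 4, 3, 2, 7]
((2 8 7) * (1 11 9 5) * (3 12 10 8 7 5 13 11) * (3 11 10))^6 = ((1 11 9 13 10 8 5)(2 7)(3 12))^6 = (1 5 8 10 13 9 11)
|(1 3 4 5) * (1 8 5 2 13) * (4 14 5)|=8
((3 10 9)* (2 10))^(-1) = ((2 10 9 3))^(-1) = (2 3 9 10)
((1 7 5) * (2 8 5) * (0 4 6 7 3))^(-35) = (0 4 6 7 2 8 5 1 3)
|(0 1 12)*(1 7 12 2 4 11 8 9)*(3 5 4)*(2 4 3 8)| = 6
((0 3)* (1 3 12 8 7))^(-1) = ((0 12 8 7 1 3))^(-1) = (0 3 1 7 8 12)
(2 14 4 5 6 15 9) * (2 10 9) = (2 14 4 5 6 15)(9 10) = [0, 1, 14, 3, 5, 6, 15, 7, 8, 10, 9, 11, 12, 13, 4, 2]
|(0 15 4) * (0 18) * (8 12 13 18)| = 7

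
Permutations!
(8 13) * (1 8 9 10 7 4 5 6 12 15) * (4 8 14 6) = (1 14 6 12 15)(4 5)(7 8 13 9 10) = [0, 14, 2, 3, 5, 4, 12, 8, 13, 10, 7, 11, 15, 9, 6, 1]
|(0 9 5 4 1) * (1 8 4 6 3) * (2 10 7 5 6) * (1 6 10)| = |(0 9 10 7 5 2 1)(3 6)(4 8)| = 14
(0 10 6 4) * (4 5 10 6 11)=(0 6 5 10 11 4)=[6, 1, 2, 3, 0, 10, 5, 7, 8, 9, 11, 4]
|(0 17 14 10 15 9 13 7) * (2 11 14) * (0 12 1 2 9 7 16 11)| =13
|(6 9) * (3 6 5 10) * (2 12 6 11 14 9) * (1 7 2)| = 30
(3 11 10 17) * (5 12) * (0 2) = (0 2)(3 11 10 17)(5 12) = [2, 1, 0, 11, 4, 12, 6, 7, 8, 9, 17, 10, 5, 13, 14, 15, 16, 3]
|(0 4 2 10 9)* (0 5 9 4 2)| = |(0 2 10 4)(5 9)| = 4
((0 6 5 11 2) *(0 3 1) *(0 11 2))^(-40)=(0 5 3 11 6 2 1)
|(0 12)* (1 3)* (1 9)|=6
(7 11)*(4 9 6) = (4 9 6)(7 11) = [0, 1, 2, 3, 9, 5, 4, 11, 8, 6, 10, 7]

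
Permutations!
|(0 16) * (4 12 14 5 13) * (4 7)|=6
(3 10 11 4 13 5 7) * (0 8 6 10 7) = [8, 1, 2, 7, 13, 0, 10, 3, 6, 9, 11, 4, 12, 5] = (0 8 6 10 11 4 13 5)(3 7)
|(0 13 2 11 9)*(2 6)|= |(0 13 6 2 11 9)|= 6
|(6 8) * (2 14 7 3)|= 4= |(2 14 7 3)(6 8)|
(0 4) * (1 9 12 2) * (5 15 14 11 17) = (0 4)(1 9 12 2)(5 15 14 11 17) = [4, 9, 1, 3, 0, 15, 6, 7, 8, 12, 10, 17, 2, 13, 11, 14, 16, 5]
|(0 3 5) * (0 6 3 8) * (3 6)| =2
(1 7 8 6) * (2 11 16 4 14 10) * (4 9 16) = [0, 7, 11, 3, 14, 5, 1, 8, 6, 16, 2, 4, 12, 13, 10, 15, 9] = (1 7 8 6)(2 11 4 14 10)(9 16)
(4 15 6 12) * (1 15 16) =(1 15 6 12 4 16) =[0, 15, 2, 3, 16, 5, 12, 7, 8, 9, 10, 11, 4, 13, 14, 6, 1]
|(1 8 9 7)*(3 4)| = 4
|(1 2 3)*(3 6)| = 4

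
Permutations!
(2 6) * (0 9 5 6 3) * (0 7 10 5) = (0 9)(2 3 7 10 5 6) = [9, 1, 3, 7, 4, 6, 2, 10, 8, 0, 5]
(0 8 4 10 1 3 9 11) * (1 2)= [8, 3, 1, 9, 10, 5, 6, 7, 4, 11, 2, 0]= (0 8 4 10 2 1 3 9 11)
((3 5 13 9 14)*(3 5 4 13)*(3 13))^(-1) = (3 4)(5 14 9 13)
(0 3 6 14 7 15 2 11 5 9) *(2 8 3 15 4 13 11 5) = (0 15 8 3 6 14 7 4 13 11 2 5 9) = [15, 1, 5, 6, 13, 9, 14, 4, 3, 0, 10, 2, 12, 11, 7, 8]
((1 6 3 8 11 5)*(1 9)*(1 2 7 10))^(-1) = ((1 6 3 8 11 5 9 2 7 10))^(-1) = (1 10 7 2 9 5 11 8 3 6)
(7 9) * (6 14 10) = (6 14 10)(7 9) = [0, 1, 2, 3, 4, 5, 14, 9, 8, 7, 6, 11, 12, 13, 10]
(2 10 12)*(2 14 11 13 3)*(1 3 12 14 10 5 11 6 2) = (1 3)(2 5 11 13 12 10 14 6) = [0, 3, 5, 1, 4, 11, 2, 7, 8, 9, 14, 13, 10, 12, 6]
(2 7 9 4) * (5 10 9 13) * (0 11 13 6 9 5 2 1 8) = (0 11 13 2 7 6 9 4 1 8)(5 10) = [11, 8, 7, 3, 1, 10, 9, 6, 0, 4, 5, 13, 12, 2]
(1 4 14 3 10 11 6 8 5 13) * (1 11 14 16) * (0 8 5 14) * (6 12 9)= (0 8 14 3 10)(1 4 16)(5 13 11 12 9 6)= [8, 4, 2, 10, 16, 13, 5, 7, 14, 6, 0, 12, 9, 11, 3, 15, 1]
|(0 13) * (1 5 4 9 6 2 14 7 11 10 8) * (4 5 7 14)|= 20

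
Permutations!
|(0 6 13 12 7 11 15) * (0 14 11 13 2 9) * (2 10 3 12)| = |(0 6 10 3 12 7 13 2 9)(11 15 14)| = 9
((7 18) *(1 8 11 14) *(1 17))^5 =((1 8 11 14 17)(7 18))^5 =(7 18)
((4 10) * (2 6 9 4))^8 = (2 4 6 10 9)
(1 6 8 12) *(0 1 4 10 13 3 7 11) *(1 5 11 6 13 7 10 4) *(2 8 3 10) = (0 5 11)(1 13 10 7 6 3 2 8 12) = [5, 13, 8, 2, 4, 11, 3, 6, 12, 9, 7, 0, 1, 10]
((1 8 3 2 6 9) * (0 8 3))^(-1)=(0 8)(1 9 6 2 3)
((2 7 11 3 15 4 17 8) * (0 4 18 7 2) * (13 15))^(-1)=((0 4 17 8)(3 13 15 18 7 11))^(-1)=(0 8 17 4)(3 11 7 18 15 13)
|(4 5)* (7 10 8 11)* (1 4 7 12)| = |(1 4 5 7 10 8 11 12)| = 8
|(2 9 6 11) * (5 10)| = |(2 9 6 11)(5 10)| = 4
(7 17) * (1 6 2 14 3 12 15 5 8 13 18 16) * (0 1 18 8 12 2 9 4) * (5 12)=[1, 6, 14, 2, 0, 5, 9, 17, 13, 4, 10, 11, 15, 8, 3, 12, 18, 7, 16]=(0 1 6 9 4)(2 14 3)(7 17)(8 13)(12 15)(16 18)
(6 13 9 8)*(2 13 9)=(2 13)(6 9 8)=[0, 1, 13, 3, 4, 5, 9, 7, 6, 8, 10, 11, 12, 2]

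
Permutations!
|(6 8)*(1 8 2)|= |(1 8 6 2)|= 4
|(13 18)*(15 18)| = |(13 15 18)| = 3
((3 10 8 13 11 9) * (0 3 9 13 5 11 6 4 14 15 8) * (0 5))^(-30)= ((0 3 10 5 11 13 6 4 14 15 8))^(-30)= (0 5 6 15 3 11 4 8 10 13 14)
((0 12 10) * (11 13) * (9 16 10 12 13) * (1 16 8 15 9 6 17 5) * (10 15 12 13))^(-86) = ((0 10)(1 16 15 9 8 12 13 11 6 17 5))^(-86) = (1 15 8 13 6 5 16 9 12 11 17)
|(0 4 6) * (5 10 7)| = 3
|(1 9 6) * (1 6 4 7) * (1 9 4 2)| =5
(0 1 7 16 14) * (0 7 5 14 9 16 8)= (0 1 5 14 7 8)(9 16)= [1, 5, 2, 3, 4, 14, 6, 8, 0, 16, 10, 11, 12, 13, 7, 15, 9]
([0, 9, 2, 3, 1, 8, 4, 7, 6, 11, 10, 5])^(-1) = (1 4 6 8 5 11 9)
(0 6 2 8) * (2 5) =[6, 1, 8, 3, 4, 2, 5, 7, 0] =(0 6 5 2 8)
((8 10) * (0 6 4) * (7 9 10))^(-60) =(10)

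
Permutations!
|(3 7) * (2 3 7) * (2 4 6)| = |(7)(2 3 4 6)| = 4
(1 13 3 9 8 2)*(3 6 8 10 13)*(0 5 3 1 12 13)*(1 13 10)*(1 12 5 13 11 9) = (0 13 6 8 2 5 3 1 11 9 12 10) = [13, 11, 5, 1, 4, 3, 8, 7, 2, 12, 0, 9, 10, 6]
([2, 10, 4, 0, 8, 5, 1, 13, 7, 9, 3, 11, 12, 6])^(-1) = [3, 6, 0, 10, 2, 5, 13, 8, 4, 9, 1, 11, 12, 7]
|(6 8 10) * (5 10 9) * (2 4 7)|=15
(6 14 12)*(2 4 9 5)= [0, 1, 4, 3, 9, 2, 14, 7, 8, 5, 10, 11, 6, 13, 12]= (2 4 9 5)(6 14 12)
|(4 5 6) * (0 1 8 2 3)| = 15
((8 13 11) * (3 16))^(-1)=(3 16)(8 11 13)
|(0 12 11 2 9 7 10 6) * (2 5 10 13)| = 12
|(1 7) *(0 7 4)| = |(0 7 1 4)| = 4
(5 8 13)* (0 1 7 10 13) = [1, 7, 2, 3, 4, 8, 6, 10, 0, 9, 13, 11, 12, 5] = (0 1 7 10 13 5 8)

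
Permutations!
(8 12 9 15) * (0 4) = [4, 1, 2, 3, 0, 5, 6, 7, 12, 15, 10, 11, 9, 13, 14, 8] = (0 4)(8 12 9 15)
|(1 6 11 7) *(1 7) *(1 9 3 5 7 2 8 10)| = |(1 6 11 9 3 5 7 2 8 10)| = 10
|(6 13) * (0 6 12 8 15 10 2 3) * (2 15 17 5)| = |(0 6 13 12 8 17 5 2 3)(10 15)| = 18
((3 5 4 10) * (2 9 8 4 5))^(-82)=((2 9 8 4 10 3))^(-82)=(2 8 10)(3 9 4)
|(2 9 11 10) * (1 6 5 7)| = 4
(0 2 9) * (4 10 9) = [2, 1, 4, 3, 10, 5, 6, 7, 8, 0, 9] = (0 2 4 10 9)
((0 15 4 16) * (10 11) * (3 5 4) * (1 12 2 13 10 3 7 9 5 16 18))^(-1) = (0 16 3 11 10 13 2 12 1 18 4 5 9 7 15)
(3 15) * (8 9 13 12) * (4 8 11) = (3 15)(4 8 9 13 12 11) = [0, 1, 2, 15, 8, 5, 6, 7, 9, 13, 10, 4, 11, 12, 14, 3]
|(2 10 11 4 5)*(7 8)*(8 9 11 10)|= |(2 8 7 9 11 4 5)|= 7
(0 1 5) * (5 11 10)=(0 1 11 10 5)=[1, 11, 2, 3, 4, 0, 6, 7, 8, 9, 5, 10]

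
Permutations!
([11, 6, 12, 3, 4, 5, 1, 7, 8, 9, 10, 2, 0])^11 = [12, 6, 11, 3, 4, 5, 1, 7, 8, 9, 10, 0, 2]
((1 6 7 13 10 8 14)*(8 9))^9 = (1 6 7 13 10 9 8 14)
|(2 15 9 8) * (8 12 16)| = |(2 15 9 12 16 8)| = 6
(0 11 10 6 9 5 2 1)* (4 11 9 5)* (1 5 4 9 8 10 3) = (0 8 10 6 4 11 3 1)(2 5) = [8, 0, 5, 1, 11, 2, 4, 7, 10, 9, 6, 3]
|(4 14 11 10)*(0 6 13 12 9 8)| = 12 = |(0 6 13 12 9 8)(4 14 11 10)|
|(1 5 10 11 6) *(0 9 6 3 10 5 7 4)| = 6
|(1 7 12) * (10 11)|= |(1 7 12)(10 11)|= 6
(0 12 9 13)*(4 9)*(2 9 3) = [12, 1, 9, 2, 3, 5, 6, 7, 8, 13, 10, 11, 4, 0] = (0 12 4 3 2 9 13)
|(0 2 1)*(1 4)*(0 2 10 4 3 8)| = 7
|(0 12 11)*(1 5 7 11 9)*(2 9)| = 8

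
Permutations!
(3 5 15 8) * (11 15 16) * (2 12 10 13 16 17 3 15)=(2 12 10 13 16 11)(3 5 17)(8 15)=[0, 1, 12, 5, 4, 17, 6, 7, 15, 9, 13, 2, 10, 16, 14, 8, 11, 3]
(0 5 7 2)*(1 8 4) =(0 5 7 2)(1 8 4) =[5, 8, 0, 3, 1, 7, 6, 2, 4]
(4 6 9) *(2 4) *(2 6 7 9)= [0, 1, 4, 3, 7, 5, 2, 9, 8, 6]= (2 4 7 9 6)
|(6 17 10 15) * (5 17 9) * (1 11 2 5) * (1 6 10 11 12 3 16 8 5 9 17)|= |(1 12 3 16 8 5)(2 9 6 17 11)(10 15)|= 30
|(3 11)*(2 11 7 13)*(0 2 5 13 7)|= 4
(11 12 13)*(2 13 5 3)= [0, 1, 13, 2, 4, 3, 6, 7, 8, 9, 10, 12, 5, 11]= (2 13 11 12 5 3)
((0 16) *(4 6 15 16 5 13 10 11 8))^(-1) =(0 16 15 6 4 8 11 10 13 5)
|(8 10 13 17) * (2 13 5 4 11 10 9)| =|(2 13 17 8 9)(4 11 10 5)| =20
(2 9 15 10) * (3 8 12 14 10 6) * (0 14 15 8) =(0 14 10 2 9 8 12 15 6 3) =[14, 1, 9, 0, 4, 5, 3, 7, 12, 8, 2, 11, 15, 13, 10, 6]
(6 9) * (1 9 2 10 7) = (1 9 6 2 10 7) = [0, 9, 10, 3, 4, 5, 2, 1, 8, 6, 7]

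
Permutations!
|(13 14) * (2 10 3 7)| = 4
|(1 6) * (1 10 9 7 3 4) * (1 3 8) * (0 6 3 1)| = 6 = |(0 6 10 9 7 8)(1 3 4)|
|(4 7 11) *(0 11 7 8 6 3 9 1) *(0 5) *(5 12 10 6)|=30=|(0 11 4 8 5)(1 12 10 6 3 9)|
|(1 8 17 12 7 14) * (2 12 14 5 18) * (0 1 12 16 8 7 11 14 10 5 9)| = |(0 1 7 9)(2 16 8 17 10 5 18)(11 14 12)| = 84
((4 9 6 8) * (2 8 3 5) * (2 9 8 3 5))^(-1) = ((2 3)(4 8)(5 9 6))^(-1) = (2 3)(4 8)(5 6 9)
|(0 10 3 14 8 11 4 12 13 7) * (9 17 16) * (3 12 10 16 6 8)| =12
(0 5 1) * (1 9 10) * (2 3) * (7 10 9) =(0 5 7 10 1)(2 3) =[5, 0, 3, 2, 4, 7, 6, 10, 8, 9, 1]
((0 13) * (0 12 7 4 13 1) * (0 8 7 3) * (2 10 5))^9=((0 1 8 7 4 13 12 3)(2 10 5))^9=(0 1 8 7 4 13 12 3)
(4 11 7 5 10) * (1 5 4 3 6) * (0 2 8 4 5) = (0 2 8 4 11 7 5 10 3 6 1) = [2, 0, 8, 6, 11, 10, 1, 5, 4, 9, 3, 7]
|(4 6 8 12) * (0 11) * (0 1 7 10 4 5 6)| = 12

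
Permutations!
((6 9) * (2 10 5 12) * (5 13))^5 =(13)(6 9)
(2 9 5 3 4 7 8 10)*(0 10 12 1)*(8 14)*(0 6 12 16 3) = [10, 6, 9, 4, 7, 0, 12, 14, 16, 5, 2, 11, 1, 13, 8, 15, 3] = (0 10 2 9 5)(1 6 12)(3 4 7 14 8 16)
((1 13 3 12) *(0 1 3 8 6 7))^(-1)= (0 7 6 8 13 1)(3 12)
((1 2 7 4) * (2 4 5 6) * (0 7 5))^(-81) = ((0 7)(1 4)(2 5 6))^(-81) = (0 7)(1 4)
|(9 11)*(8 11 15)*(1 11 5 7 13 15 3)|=20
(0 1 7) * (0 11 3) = (0 1 7 11 3) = [1, 7, 2, 0, 4, 5, 6, 11, 8, 9, 10, 3]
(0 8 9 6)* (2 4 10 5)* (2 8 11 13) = (0 11 13 2 4 10 5 8 9 6) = [11, 1, 4, 3, 10, 8, 0, 7, 9, 6, 5, 13, 12, 2]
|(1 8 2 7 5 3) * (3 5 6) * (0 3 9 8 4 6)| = |(0 3 1 4 6 9 8 2 7)| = 9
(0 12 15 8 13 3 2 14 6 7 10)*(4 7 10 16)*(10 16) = [12, 1, 14, 2, 7, 5, 16, 10, 13, 9, 0, 11, 15, 3, 6, 8, 4] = (0 12 15 8 13 3 2 14 6 16 4 7 10)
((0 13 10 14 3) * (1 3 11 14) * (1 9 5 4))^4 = (14)(0 5)(1 10)(3 9)(4 13)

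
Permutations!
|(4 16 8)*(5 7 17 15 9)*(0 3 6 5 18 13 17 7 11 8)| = 40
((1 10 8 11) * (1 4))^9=(1 4 11 8 10)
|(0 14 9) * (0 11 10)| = |(0 14 9 11 10)| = 5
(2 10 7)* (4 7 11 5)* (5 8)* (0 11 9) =(0 11 8 5 4 7 2 10 9) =[11, 1, 10, 3, 7, 4, 6, 2, 5, 0, 9, 8]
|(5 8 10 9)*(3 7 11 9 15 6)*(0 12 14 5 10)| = |(0 12 14 5 8)(3 7 11 9 10 15 6)| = 35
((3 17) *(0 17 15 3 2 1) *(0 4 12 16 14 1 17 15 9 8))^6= (17)(0 15 3 9 8)(1 4 12 16 14)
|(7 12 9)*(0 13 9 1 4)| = |(0 13 9 7 12 1 4)| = 7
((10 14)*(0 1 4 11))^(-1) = ((0 1 4 11)(10 14))^(-1) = (0 11 4 1)(10 14)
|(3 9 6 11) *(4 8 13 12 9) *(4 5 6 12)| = 12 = |(3 5 6 11)(4 8 13)(9 12)|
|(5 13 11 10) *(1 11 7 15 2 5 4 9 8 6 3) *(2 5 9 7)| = |(1 11 10 4 7 15 5 13 2 9 8 6 3)| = 13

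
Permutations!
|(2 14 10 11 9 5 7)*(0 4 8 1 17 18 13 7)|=|(0 4 8 1 17 18 13 7 2 14 10 11 9 5)|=14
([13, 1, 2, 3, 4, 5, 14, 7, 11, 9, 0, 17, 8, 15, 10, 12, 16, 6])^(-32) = [14, 1, 2, 3, 4, 5, 11, 7, 15, 9, 6, 12, 13, 10, 17, 0, 16, 8]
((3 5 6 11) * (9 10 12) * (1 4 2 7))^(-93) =(12)(1 7 2 4)(3 11 6 5)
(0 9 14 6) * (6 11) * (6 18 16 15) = [9, 1, 2, 3, 4, 5, 0, 7, 8, 14, 10, 18, 12, 13, 11, 6, 15, 17, 16] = (0 9 14 11 18 16 15 6)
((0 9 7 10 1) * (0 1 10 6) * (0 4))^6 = (10)(0 9 7 6 4)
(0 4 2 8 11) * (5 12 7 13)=(0 4 2 8 11)(5 12 7 13)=[4, 1, 8, 3, 2, 12, 6, 13, 11, 9, 10, 0, 7, 5]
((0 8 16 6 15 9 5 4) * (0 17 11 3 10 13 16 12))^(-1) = ((0 8 12)(3 10 13 16 6 15 9 5 4 17 11))^(-1) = (0 12 8)(3 11 17 4 5 9 15 6 16 13 10)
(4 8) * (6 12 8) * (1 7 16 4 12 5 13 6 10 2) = (1 7 16 4 10 2)(5 13 6)(8 12) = [0, 7, 1, 3, 10, 13, 5, 16, 12, 9, 2, 11, 8, 6, 14, 15, 4]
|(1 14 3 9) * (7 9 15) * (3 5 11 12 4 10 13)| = |(1 14 5 11 12 4 10 13 3 15 7 9)| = 12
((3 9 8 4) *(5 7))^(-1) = ((3 9 8 4)(5 7))^(-1) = (3 4 8 9)(5 7)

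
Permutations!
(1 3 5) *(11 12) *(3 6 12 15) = (1 6 12 11 15 3 5) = [0, 6, 2, 5, 4, 1, 12, 7, 8, 9, 10, 15, 11, 13, 14, 3]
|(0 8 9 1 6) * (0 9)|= 6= |(0 8)(1 6 9)|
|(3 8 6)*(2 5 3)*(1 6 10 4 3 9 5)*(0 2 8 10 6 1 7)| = |(0 2 7)(3 10 4)(5 9)(6 8)| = 6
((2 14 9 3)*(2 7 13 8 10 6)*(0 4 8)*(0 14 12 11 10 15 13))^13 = ((0 4 8 15 13 14 9 3 7)(2 12 11 10 6))^13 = (0 13 7 15 3 8 9 4 14)(2 10 12 6 11)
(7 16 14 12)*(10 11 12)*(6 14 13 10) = (6 14)(7 16 13 10 11 12) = [0, 1, 2, 3, 4, 5, 14, 16, 8, 9, 11, 12, 7, 10, 6, 15, 13]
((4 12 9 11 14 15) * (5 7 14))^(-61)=((4 12 9 11 5 7 14 15))^(-61)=(4 11 14 12 5 15 9 7)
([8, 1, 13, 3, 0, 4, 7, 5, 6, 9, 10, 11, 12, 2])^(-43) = [4, 1, 13, 3, 5, 7, 8, 6, 0, 9, 10, 11, 12, 2]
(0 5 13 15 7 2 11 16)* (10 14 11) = (0 5 13 15 7 2 10 14 11 16) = [5, 1, 10, 3, 4, 13, 6, 2, 8, 9, 14, 16, 12, 15, 11, 7, 0]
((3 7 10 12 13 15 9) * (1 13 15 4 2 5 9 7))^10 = (1 2 3 4 9 13 5)(7 12)(10 15)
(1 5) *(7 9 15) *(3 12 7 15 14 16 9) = (1 5)(3 12 7)(9 14 16) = [0, 5, 2, 12, 4, 1, 6, 3, 8, 14, 10, 11, 7, 13, 16, 15, 9]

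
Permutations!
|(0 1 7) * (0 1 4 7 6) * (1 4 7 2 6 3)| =|(0 7 4 2 6)(1 3)| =10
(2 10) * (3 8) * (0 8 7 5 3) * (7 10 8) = (0 7 5 3 10 2 8) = [7, 1, 8, 10, 4, 3, 6, 5, 0, 9, 2]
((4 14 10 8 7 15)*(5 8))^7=((4 14 10 5 8 7 15))^7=(15)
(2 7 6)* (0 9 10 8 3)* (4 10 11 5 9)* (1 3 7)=(0 4 10 8 7 6 2 1 3)(5 9 11)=[4, 3, 1, 0, 10, 9, 2, 6, 7, 11, 8, 5]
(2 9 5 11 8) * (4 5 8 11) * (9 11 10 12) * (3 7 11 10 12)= (2 10 3 7 11 12 9 8)(4 5)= [0, 1, 10, 7, 5, 4, 6, 11, 2, 8, 3, 12, 9]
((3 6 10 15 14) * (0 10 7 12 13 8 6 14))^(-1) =(0 15 10)(3 14)(6 8 13 12 7)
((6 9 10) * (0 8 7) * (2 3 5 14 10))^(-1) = (0 7 8)(2 9 6 10 14 5 3)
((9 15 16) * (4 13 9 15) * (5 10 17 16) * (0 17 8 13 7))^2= (0 16 5 8 9 7 17 15 10 13 4)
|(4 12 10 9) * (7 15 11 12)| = |(4 7 15 11 12 10 9)| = 7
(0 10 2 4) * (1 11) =(0 10 2 4)(1 11) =[10, 11, 4, 3, 0, 5, 6, 7, 8, 9, 2, 1]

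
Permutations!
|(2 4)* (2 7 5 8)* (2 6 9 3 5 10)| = 20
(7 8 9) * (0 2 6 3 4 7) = [2, 1, 6, 4, 7, 5, 3, 8, 9, 0] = (0 2 6 3 4 7 8 9)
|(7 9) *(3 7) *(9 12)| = 4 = |(3 7 12 9)|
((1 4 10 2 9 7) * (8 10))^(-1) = ((1 4 8 10 2 9 7))^(-1) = (1 7 9 2 10 8 4)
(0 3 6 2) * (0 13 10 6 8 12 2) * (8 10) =(0 3 10 6)(2 13 8 12) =[3, 1, 13, 10, 4, 5, 0, 7, 12, 9, 6, 11, 2, 8]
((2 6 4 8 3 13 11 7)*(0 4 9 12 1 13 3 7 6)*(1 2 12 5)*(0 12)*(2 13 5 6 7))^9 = (0 4 8 2 12 13 11 7)(1 5)(6 9)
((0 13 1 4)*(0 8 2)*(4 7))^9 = ((0 13 1 7 4 8 2))^9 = (0 1 4 2 13 7 8)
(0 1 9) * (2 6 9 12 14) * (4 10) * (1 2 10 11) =(0 2 6 9)(1 12 14 10 4 11) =[2, 12, 6, 3, 11, 5, 9, 7, 8, 0, 4, 1, 14, 13, 10]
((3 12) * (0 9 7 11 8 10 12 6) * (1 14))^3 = (0 11 12)(1 14)(3 9 8)(6 7 10)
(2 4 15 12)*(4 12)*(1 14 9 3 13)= (1 14 9 3 13)(2 12)(4 15)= [0, 14, 12, 13, 15, 5, 6, 7, 8, 3, 10, 11, 2, 1, 9, 4]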